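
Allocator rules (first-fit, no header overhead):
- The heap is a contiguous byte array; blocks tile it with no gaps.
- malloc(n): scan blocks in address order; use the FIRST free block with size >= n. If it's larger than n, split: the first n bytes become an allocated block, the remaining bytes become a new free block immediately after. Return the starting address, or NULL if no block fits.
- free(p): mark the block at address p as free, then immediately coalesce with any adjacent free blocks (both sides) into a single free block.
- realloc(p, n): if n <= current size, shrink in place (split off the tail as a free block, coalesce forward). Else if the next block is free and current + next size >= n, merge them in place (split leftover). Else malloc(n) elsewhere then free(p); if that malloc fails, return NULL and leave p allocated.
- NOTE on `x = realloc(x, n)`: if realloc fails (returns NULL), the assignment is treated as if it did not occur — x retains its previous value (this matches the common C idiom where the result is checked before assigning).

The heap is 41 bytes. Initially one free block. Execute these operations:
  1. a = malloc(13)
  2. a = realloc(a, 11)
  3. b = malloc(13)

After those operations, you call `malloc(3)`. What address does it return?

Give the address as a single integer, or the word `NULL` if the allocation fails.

Op 1: a = malloc(13) -> a = 0; heap: [0-12 ALLOC][13-40 FREE]
Op 2: a = realloc(a, 11) -> a = 0; heap: [0-10 ALLOC][11-40 FREE]
Op 3: b = malloc(13) -> b = 11; heap: [0-10 ALLOC][11-23 ALLOC][24-40 FREE]
malloc(3): first-fit scan over [0-10 ALLOC][11-23 ALLOC][24-40 FREE] -> 24

Answer: 24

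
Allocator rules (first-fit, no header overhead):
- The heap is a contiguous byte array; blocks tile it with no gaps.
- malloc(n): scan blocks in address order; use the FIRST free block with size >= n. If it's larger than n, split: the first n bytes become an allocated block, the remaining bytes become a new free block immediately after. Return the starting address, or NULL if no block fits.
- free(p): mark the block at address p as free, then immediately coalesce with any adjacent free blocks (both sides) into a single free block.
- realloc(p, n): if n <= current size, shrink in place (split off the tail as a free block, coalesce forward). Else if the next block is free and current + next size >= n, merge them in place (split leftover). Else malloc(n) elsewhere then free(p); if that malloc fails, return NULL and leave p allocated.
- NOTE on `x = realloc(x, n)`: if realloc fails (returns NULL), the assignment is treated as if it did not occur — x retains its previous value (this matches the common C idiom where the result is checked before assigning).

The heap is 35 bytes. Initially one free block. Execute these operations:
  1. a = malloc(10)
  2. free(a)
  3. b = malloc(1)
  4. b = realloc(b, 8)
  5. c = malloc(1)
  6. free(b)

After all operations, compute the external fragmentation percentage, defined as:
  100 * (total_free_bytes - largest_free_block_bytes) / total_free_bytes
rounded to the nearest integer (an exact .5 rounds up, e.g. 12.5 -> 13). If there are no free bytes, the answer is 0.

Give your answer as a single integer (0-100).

Answer: 24

Derivation:
Op 1: a = malloc(10) -> a = 0; heap: [0-9 ALLOC][10-34 FREE]
Op 2: free(a) -> (freed a); heap: [0-34 FREE]
Op 3: b = malloc(1) -> b = 0; heap: [0-0 ALLOC][1-34 FREE]
Op 4: b = realloc(b, 8) -> b = 0; heap: [0-7 ALLOC][8-34 FREE]
Op 5: c = malloc(1) -> c = 8; heap: [0-7 ALLOC][8-8 ALLOC][9-34 FREE]
Op 6: free(b) -> (freed b); heap: [0-7 FREE][8-8 ALLOC][9-34 FREE]
Free blocks: [8 26] total_free=34 largest=26 -> 100*(34-26)/34 = 800/34 ≈ 23.529 -> rounds to 24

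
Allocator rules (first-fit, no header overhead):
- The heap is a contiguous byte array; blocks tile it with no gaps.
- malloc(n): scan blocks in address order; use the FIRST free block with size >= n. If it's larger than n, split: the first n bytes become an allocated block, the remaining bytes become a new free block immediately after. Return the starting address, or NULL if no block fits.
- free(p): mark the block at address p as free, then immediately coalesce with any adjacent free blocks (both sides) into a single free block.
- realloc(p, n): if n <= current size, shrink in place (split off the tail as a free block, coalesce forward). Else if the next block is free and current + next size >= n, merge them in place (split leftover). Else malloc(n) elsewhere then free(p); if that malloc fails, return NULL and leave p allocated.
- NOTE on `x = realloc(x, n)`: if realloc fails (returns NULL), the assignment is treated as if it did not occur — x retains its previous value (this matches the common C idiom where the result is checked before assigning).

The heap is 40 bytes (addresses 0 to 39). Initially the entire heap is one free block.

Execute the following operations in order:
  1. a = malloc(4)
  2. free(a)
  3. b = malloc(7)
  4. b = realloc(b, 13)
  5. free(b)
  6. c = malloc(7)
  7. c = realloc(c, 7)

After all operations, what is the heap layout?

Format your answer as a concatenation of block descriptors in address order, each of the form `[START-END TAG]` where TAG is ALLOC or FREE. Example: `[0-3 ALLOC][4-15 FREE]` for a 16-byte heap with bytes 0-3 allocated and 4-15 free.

Op 1: a = malloc(4) -> a = 0; heap: [0-3 ALLOC][4-39 FREE]
Op 2: free(a) -> (freed a); heap: [0-39 FREE]
Op 3: b = malloc(7) -> b = 0; heap: [0-6 ALLOC][7-39 FREE]
Op 4: b = realloc(b, 13) -> b = 0; heap: [0-12 ALLOC][13-39 FREE]
Op 5: free(b) -> (freed b); heap: [0-39 FREE]
Op 6: c = malloc(7) -> c = 0; heap: [0-6 ALLOC][7-39 FREE]
Op 7: c = realloc(c, 7) -> c = 0; heap: [0-6 ALLOC][7-39 FREE]

Answer: [0-6 ALLOC][7-39 FREE]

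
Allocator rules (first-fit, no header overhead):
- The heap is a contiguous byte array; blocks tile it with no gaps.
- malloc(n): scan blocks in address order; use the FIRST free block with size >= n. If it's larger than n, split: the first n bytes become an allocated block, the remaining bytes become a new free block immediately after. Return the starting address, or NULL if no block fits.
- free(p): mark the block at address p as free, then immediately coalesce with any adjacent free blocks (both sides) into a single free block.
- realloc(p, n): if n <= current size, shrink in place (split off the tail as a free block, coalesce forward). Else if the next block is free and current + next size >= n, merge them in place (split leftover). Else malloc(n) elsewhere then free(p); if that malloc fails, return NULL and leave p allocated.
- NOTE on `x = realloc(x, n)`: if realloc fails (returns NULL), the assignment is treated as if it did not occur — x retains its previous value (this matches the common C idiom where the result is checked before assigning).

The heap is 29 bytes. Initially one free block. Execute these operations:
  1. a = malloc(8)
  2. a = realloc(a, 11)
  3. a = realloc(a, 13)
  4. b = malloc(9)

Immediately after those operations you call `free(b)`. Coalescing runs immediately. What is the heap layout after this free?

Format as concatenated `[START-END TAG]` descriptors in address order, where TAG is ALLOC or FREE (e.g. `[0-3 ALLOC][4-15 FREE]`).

Op 1: a = malloc(8) -> a = 0; heap: [0-7 ALLOC][8-28 FREE]
Op 2: a = realloc(a, 11) -> a = 0; heap: [0-10 ALLOC][11-28 FREE]
Op 3: a = realloc(a, 13) -> a = 0; heap: [0-12 ALLOC][13-28 FREE]
Op 4: b = malloc(9) -> b = 13; heap: [0-12 ALLOC][13-21 ALLOC][22-28 FREE]
free(b): b = 13 -> block [13-21 ALLOC]; mark free, coalesce with adjacent free neighbors -> [0-12 ALLOC][13-28 FREE]

Answer: [0-12 ALLOC][13-28 FREE]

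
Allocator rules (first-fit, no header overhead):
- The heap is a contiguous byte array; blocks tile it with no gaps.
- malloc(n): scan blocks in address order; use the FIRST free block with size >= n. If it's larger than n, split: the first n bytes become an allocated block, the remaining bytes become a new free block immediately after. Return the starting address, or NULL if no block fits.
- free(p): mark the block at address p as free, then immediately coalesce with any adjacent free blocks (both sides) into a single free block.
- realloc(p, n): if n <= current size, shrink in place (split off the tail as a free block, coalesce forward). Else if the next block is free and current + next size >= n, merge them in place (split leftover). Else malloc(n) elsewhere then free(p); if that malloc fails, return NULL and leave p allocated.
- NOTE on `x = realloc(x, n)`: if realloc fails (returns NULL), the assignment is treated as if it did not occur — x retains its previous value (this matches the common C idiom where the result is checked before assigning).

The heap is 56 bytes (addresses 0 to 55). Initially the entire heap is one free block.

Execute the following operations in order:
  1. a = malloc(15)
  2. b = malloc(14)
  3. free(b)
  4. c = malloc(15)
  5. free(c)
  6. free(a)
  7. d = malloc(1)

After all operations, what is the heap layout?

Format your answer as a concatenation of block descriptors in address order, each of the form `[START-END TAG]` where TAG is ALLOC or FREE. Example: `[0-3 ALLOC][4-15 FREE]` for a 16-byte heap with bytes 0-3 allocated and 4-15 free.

Answer: [0-0 ALLOC][1-55 FREE]

Derivation:
Op 1: a = malloc(15) -> a = 0; heap: [0-14 ALLOC][15-55 FREE]
Op 2: b = malloc(14) -> b = 15; heap: [0-14 ALLOC][15-28 ALLOC][29-55 FREE]
Op 3: free(b) -> (freed b); heap: [0-14 ALLOC][15-55 FREE]
Op 4: c = malloc(15) -> c = 15; heap: [0-14 ALLOC][15-29 ALLOC][30-55 FREE]
Op 5: free(c) -> (freed c); heap: [0-14 ALLOC][15-55 FREE]
Op 6: free(a) -> (freed a); heap: [0-55 FREE]
Op 7: d = malloc(1) -> d = 0; heap: [0-0 ALLOC][1-55 FREE]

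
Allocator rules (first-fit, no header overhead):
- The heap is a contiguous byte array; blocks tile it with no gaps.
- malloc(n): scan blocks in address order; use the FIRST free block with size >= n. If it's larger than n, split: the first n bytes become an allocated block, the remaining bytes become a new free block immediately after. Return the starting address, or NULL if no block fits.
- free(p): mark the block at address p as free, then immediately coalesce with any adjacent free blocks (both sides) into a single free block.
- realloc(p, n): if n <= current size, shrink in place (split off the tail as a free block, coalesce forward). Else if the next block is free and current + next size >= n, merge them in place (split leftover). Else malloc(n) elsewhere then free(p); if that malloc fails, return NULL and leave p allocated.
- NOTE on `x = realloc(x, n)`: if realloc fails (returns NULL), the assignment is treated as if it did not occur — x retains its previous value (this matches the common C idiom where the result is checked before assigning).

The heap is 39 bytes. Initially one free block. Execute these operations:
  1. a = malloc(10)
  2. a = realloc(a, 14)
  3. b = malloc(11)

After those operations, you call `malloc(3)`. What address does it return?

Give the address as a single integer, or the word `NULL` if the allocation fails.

Op 1: a = malloc(10) -> a = 0; heap: [0-9 ALLOC][10-38 FREE]
Op 2: a = realloc(a, 14) -> a = 0; heap: [0-13 ALLOC][14-38 FREE]
Op 3: b = malloc(11) -> b = 14; heap: [0-13 ALLOC][14-24 ALLOC][25-38 FREE]
malloc(3): first-fit scan over [0-13 ALLOC][14-24 ALLOC][25-38 FREE] -> 25

Answer: 25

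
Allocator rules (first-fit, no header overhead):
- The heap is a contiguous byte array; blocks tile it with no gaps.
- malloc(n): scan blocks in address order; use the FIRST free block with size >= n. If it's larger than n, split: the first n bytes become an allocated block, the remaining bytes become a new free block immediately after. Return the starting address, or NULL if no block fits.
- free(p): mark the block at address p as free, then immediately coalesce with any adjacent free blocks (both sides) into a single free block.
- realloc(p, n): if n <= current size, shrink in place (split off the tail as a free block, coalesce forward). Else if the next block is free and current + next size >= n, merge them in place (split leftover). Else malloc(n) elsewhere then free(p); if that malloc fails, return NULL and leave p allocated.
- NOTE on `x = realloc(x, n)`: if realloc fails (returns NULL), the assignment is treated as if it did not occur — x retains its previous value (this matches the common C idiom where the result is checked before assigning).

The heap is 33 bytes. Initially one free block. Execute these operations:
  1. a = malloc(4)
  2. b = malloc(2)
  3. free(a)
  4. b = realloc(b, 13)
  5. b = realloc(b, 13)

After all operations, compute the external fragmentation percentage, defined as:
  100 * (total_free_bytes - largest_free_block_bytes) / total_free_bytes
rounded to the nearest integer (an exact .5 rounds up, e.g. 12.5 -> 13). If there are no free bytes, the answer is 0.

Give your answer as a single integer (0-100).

Answer: 20

Derivation:
Op 1: a = malloc(4) -> a = 0; heap: [0-3 ALLOC][4-32 FREE]
Op 2: b = malloc(2) -> b = 4; heap: [0-3 ALLOC][4-5 ALLOC][6-32 FREE]
Op 3: free(a) -> (freed a); heap: [0-3 FREE][4-5 ALLOC][6-32 FREE]
Op 4: b = realloc(b, 13) -> b = 4; heap: [0-3 FREE][4-16 ALLOC][17-32 FREE]
Op 5: b = realloc(b, 13) -> b = 4; heap: [0-3 FREE][4-16 ALLOC][17-32 FREE]
Free blocks: [4 16] total_free=20 largest=16 -> 100*(20-16)/20 = 400/20 = 20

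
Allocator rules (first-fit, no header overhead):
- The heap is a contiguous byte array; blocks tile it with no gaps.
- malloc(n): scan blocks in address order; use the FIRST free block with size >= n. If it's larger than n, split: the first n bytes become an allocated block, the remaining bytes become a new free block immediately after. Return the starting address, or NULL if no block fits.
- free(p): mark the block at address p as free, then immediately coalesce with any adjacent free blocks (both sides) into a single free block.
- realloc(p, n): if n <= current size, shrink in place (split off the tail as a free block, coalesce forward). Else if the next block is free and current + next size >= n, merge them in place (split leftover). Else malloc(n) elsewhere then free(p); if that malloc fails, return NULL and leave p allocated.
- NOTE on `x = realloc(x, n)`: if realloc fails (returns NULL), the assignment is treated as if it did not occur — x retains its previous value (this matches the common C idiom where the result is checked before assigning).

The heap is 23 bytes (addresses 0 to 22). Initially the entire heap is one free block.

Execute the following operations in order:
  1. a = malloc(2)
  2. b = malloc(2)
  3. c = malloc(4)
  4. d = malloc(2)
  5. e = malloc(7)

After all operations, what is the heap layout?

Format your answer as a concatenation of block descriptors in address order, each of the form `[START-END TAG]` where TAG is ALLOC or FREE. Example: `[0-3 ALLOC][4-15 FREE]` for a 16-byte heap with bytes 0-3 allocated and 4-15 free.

Answer: [0-1 ALLOC][2-3 ALLOC][4-7 ALLOC][8-9 ALLOC][10-16 ALLOC][17-22 FREE]

Derivation:
Op 1: a = malloc(2) -> a = 0; heap: [0-1 ALLOC][2-22 FREE]
Op 2: b = malloc(2) -> b = 2; heap: [0-1 ALLOC][2-3 ALLOC][4-22 FREE]
Op 3: c = malloc(4) -> c = 4; heap: [0-1 ALLOC][2-3 ALLOC][4-7 ALLOC][8-22 FREE]
Op 4: d = malloc(2) -> d = 8; heap: [0-1 ALLOC][2-3 ALLOC][4-7 ALLOC][8-9 ALLOC][10-22 FREE]
Op 5: e = malloc(7) -> e = 10; heap: [0-1 ALLOC][2-3 ALLOC][4-7 ALLOC][8-9 ALLOC][10-16 ALLOC][17-22 FREE]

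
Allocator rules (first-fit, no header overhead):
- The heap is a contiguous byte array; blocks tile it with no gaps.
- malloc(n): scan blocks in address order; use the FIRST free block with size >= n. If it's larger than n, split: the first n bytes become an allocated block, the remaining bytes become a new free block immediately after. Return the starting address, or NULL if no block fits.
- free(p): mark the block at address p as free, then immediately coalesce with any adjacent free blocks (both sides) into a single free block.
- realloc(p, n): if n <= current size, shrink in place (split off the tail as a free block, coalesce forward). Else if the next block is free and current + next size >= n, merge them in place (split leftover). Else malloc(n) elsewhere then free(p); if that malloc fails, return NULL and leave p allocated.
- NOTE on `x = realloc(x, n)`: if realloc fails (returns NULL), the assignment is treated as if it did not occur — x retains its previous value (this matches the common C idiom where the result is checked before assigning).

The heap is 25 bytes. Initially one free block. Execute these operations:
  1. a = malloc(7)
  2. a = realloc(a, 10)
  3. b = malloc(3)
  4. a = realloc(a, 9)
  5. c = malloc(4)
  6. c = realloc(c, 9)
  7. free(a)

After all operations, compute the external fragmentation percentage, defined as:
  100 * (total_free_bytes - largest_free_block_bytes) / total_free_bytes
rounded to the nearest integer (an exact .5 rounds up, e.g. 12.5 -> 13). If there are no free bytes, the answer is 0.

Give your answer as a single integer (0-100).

Op 1: a = malloc(7) -> a = 0; heap: [0-6 ALLOC][7-24 FREE]
Op 2: a = realloc(a, 10) -> a = 0; heap: [0-9 ALLOC][10-24 FREE]
Op 3: b = malloc(3) -> b = 10; heap: [0-9 ALLOC][10-12 ALLOC][13-24 FREE]
Op 4: a = realloc(a, 9) -> a = 0; heap: [0-8 ALLOC][9-9 FREE][10-12 ALLOC][13-24 FREE]
Op 5: c = malloc(4) -> c = 13; heap: [0-8 ALLOC][9-9 FREE][10-12 ALLOC][13-16 ALLOC][17-24 FREE]
Op 6: c = realloc(c, 9) -> c = 13; heap: [0-8 ALLOC][9-9 FREE][10-12 ALLOC][13-21 ALLOC][22-24 FREE]
Op 7: free(a) -> (freed a); heap: [0-9 FREE][10-12 ALLOC][13-21 ALLOC][22-24 FREE]
Free blocks: [10 3] total_free=13 largest=10 -> 100*(13-10)/13 = 300/13 ≈ 23.077 -> rounds to 23

Answer: 23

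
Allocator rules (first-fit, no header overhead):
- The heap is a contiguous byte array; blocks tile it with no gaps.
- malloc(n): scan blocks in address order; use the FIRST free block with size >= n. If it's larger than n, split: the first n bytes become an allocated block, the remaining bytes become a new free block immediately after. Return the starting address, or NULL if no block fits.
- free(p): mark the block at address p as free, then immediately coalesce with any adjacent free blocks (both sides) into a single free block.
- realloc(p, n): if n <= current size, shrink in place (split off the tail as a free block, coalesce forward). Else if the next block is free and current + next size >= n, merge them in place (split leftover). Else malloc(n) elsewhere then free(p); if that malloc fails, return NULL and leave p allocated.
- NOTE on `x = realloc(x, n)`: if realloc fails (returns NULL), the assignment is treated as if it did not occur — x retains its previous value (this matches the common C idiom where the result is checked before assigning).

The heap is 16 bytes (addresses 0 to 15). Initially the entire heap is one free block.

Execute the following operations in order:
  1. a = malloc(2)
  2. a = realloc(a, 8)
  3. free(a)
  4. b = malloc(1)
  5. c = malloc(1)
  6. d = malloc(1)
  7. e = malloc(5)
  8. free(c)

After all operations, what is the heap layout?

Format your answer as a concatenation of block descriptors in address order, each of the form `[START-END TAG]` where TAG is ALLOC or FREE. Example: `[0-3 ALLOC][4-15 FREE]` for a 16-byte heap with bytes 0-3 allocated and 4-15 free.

Op 1: a = malloc(2) -> a = 0; heap: [0-1 ALLOC][2-15 FREE]
Op 2: a = realloc(a, 8) -> a = 0; heap: [0-7 ALLOC][8-15 FREE]
Op 3: free(a) -> (freed a); heap: [0-15 FREE]
Op 4: b = malloc(1) -> b = 0; heap: [0-0 ALLOC][1-15 FREE]
Op 5: c = malloc(1) -> c = 1; heap: [0-0 ALLOC][1-1 ALLOC][2-15 FREE]
Op 6: d = malloc(1) -> d = 2; heap: [0-0 ALLOC][1-1 ALLOC][2-2 ALLOC][3-15 FREE]
Op 7: e = malloc(5) -> e = 3; heap: [0-0 ALLOC][1-1 ALLOC][2-2 ALLOC][3-7 ALLOC][8-15 FREE]
Op 8: free(c) -> (freed c); heap: [0-0 ALLOC][1-1 FREE][2-2 ALLOC][3-7 ALLOC][8-15 FREE]

Answer: [0-0 ALLOC][1-1 FREE][2-2 ALLOC][3-7 ALLOC][8-15 FREE]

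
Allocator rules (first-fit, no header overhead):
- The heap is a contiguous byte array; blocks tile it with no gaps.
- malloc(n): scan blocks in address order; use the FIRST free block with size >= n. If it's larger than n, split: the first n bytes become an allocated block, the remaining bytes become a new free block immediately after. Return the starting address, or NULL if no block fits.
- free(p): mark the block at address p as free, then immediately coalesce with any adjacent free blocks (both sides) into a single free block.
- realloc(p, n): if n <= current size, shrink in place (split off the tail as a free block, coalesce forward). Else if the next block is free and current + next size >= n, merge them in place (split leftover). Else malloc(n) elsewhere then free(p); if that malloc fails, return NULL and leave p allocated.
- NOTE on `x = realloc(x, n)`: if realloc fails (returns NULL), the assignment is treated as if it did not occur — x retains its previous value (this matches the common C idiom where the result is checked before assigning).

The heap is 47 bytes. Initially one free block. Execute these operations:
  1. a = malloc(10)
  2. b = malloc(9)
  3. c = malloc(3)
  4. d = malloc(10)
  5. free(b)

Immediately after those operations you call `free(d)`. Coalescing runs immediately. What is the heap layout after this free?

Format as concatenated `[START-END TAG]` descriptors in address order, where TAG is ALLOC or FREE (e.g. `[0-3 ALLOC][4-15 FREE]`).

Op 1: a = malloc(10) -> a = 0; heap: [0-9 ALLOC][10-46 FREE]
Op 2: b = malloc(9) -> b = 10; heap: [0-9 ALLOC][10-18 ALLOC][19-46 FREE]
Op 3: c = malloc(3) -> c = 19; heap: [0-9 ALLOC][10-18 ALLOC][19-21 ALLOC][22-46 FREE]
Op 4: d = malloc(10) -> d = 22; heap: [0-9 ALLOC][10-18 ALLOC][19-21 ALLOC][22-31 ALLOC][32-46 FREE]
Op 5: free(b) -> (freed b); heap: [0-9 ALLOC][10-18 FREE][19-21 ALLOC][22-31 ALLOC][32-46 FREE]
free(d): d = 22 -> block [22-31 ALLOC]; mark free, coalesce with adjacent free neighbors -> [0-9 ALLOC][10-18 FREE][19-21 ALLOC][22-46 FREE]

Answer: [0-9 ALLOC][10-18 FREE][19-21 ALLOC][22-46 FREE]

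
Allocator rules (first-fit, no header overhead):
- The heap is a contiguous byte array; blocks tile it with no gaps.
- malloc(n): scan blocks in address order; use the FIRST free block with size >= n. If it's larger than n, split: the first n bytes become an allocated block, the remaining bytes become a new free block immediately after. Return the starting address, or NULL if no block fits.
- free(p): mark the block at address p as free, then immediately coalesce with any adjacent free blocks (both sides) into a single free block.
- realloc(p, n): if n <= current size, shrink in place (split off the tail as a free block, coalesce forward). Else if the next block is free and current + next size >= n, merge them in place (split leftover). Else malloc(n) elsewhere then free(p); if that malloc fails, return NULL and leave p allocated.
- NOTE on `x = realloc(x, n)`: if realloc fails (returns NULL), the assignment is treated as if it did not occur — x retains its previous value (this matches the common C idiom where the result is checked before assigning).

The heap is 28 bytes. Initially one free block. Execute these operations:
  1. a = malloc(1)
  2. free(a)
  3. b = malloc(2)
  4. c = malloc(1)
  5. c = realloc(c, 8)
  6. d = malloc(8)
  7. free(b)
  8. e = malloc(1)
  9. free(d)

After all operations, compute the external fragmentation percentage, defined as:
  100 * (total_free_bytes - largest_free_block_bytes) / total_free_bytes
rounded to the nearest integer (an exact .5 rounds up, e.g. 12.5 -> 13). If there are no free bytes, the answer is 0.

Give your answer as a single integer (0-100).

Answer: 5

Derivation:
Op 1: a = malloc(1) -> a = 0; heap: [0-0 ALLOC][1-27 FREE]
Op 2: free(a) -> (freed a); heap: [0-27 FREE]
Op 3: b = malloc(2) -> b = 0; heap: [0-1 ALLOC][2-27 FREE]
Op 4: c = malloc(1) -> c = 2; heap: [0-1 ALLOC][2-2 ALLOC][3-27 FREE]
Op 5: c = realloc(c, 8) -> c = 2; heap: [0-1 ALLOC][2-9 ALLOC][10-27 FREE]
Op 6: d = malloc(8) -> d = 10; heap: [0-1 ALLOC][2-9 ALLOC][10-17 ALLOC][18-27 FREE]
Op 7: free(b) -> (freed b); heap: [0-1 FREE][2-9 ALLOC][10-17 ALLOC][18-27 FREE]
Op 8: e = malloc(1) -> e = 0; heap: [0-0 ALLOC][1-1 FREE][2-9 ALLOC][10-17 ALLOC][18-27 FREE]
Op 9: free(d) -> (freed d); heap: [0-0 ALLOC][1-1 FREE][2-9 ALLOC][10-27 FREE]
Free blocks: [1 18] total_free=19 largest=18 -> 100*(19-18)/19 = 100/19 ≈ 5.263 -> rounds to 5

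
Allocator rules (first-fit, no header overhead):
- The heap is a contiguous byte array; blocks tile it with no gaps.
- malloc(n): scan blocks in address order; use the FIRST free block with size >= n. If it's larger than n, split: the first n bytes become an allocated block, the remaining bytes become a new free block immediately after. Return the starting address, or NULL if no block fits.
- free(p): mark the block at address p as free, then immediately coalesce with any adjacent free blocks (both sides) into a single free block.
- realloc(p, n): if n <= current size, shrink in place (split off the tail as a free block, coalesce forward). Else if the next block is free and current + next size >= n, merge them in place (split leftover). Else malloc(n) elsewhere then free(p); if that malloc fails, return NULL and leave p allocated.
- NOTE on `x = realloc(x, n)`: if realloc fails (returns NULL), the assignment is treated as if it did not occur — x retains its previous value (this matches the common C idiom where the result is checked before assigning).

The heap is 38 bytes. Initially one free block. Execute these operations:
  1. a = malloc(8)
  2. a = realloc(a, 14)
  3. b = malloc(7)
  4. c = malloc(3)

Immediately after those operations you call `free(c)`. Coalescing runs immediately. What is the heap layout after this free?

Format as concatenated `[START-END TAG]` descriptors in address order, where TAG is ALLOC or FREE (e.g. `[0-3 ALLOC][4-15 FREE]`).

Op 1: a = malloc(8) -> a = 0; heap: [0-7 ALLOC][8-37 FREE]
Op 2: a = realloc(a, 14) -> a = 0; heap: [0-13 ALLOC][14-37 FREE]
Op 3: b = malloc(7) -> b = 14; heap: [0-13 ALLOC][14-20 ALLOC][21-37 FREE]
Op 4: c = malloc(3) -> c = 21; heap: [0-13 ALLOC][14-20 ALLOC][21-23 ALLOC][24-37 FREE]
free(c): c = 21 -> block [21-23 ALLOC]; mark free, coalesce with adjacent free neighbors -> [0-13 ALLOC][14-20 ALLOC][21-37 FREE]

Answer: [0-13 ALLOC][14-20 ALLOC][21-37 FREE]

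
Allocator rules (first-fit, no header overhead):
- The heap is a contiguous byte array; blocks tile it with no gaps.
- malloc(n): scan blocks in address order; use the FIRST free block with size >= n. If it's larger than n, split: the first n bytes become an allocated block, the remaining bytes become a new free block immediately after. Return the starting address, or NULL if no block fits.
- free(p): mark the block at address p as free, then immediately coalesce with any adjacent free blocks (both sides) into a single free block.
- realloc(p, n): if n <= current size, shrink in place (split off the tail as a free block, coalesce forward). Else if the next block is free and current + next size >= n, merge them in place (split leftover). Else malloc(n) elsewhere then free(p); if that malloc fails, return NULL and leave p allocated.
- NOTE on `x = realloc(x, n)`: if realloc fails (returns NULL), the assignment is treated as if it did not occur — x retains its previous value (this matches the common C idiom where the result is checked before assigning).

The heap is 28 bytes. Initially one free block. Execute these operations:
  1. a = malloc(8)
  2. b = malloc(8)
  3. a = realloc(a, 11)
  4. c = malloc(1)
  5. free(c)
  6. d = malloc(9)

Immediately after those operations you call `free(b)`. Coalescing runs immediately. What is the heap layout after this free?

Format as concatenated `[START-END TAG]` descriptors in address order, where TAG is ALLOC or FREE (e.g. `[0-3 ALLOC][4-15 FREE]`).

Op 1: a = malloc(8) -> a = 0; heap: [0-7 ALLOC][8-27 FREE]
Op 2: b = malloc(8) -> b = 8; heap: [0-7 ALLOC][8-15 ALLOC][16-27 FREE]
Op 3: a = realloc(a, 11) -> a = 16; heap: [0-7 FREE][8-15 ALLOC][16-26 ALLOC][27-27 FREE]
Op 4: c = malloc(1) -> c = 0; heap: [0-0 ALLOC][1-7 FREE][8-15 ALLOC][16-26 ALLOC][27-27 FREE]
Op 5: free(c) -> (freed c); heap: [0-7 FREE][8-15 ALLOC][16-26 ALLOC][27-27 FREE]
Op 6: d = malloc(9) -> d = NULL; heap: [0-7 FREE][8-15 ALLOC][16-26 ALLOC][27-27 FREE]
free(b): b = 8 -> block [8-15 ALLOC]; mark free, coalesce with adjacent free neighbors -> [0-15 FREE][16-26 ALLOC][27-27 FREE]

Answer: [0-15 FREE][16-26 ALLOC][27-27 FREE]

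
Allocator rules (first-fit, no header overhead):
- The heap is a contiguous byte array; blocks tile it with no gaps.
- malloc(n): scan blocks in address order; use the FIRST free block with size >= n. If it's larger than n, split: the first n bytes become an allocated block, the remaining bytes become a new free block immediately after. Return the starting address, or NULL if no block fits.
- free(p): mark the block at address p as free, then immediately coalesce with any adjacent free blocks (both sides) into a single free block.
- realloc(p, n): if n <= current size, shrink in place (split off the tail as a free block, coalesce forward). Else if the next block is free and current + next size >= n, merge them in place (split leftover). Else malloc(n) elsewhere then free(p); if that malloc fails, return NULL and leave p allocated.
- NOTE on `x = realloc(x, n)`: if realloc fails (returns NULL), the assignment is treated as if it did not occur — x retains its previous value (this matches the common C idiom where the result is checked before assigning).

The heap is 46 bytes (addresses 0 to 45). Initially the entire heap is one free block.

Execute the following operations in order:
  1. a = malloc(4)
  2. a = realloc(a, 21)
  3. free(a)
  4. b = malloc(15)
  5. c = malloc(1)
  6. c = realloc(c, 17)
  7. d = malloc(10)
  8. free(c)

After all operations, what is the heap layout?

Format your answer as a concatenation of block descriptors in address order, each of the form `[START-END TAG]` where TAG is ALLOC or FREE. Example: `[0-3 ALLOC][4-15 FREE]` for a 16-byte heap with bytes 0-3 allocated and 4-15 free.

Op 1: a = malloc(4) -> a = 0; heap: [0-3 ALLOC][4-45 FREE]
Op 2: a = realloc(a, 21) -> a = 0; heap: [0-20 ALLOC][21-45 FREE]
Op 3: free(a) -> (freed a); heap: [0-45 FREE]
Op 4: b = malloc(15) -> b = 0; heap: [0-14 ALLOC][15-45 FREE]
Op 5: c = malloc(1) -> c = 15; heap: [0-14 ALLOC][15-15 ALLOC][16-45 FREE]
Op 6: c = realloc(c, 17) -> c = 15; heap: [0-14 ALLOC][15-31 ALLOC][32-45 FREE]
Op 7: d = malloc(10) -> d = 32; heap: [0-14 ALLOC][15-31 ALLOC][32-41 ALLOC][42-45 FREE]
Op 8: free(c) -> (freed c); heap: [0-14 ALLOC][15-31 FREE][32-41 ALLOC][42-45 FREE]

Answer: [0-14 ALLOC][15-31 FREE][32-41 ALLOC][42-45 FREE]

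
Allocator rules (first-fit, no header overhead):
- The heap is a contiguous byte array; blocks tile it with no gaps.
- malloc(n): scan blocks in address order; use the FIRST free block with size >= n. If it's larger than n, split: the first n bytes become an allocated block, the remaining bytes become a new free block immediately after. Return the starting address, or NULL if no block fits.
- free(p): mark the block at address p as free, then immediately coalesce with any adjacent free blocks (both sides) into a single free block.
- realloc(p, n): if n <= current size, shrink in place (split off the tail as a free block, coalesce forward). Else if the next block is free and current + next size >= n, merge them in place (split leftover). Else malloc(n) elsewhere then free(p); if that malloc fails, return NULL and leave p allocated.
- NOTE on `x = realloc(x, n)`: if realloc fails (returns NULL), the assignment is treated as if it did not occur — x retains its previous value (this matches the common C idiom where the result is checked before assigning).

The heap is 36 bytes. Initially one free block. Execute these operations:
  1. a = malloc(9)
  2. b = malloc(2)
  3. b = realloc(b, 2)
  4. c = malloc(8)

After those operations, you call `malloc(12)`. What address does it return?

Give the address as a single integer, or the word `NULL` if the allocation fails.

Answer: 19

Derivation:
Op 1: a = malloc(9) -> a = 0; heap: [0-8 ALLOC][9-35 FREE]
Op 2: b = malloc(2) -> b = 9; heap: [0-8 ALLOC][9-10 ALLOC][11-35 FREE]
Op 3: b = realloc(b, 2) -> b = 9; heap: [0-8 ALLOC][9-10 ALLOC][11-35 FREE]
Op 4: c = malloc(8) -> c = 11; heap: [0-8 ALLOC][9-10 ALLOC][11-18 ALLOC][19-35 FREE]
malloc(12): first-fit scan over [0-8 ALLOC][9-10 ALLOC][11-18 ALLOC][19-35 FREE] -> 19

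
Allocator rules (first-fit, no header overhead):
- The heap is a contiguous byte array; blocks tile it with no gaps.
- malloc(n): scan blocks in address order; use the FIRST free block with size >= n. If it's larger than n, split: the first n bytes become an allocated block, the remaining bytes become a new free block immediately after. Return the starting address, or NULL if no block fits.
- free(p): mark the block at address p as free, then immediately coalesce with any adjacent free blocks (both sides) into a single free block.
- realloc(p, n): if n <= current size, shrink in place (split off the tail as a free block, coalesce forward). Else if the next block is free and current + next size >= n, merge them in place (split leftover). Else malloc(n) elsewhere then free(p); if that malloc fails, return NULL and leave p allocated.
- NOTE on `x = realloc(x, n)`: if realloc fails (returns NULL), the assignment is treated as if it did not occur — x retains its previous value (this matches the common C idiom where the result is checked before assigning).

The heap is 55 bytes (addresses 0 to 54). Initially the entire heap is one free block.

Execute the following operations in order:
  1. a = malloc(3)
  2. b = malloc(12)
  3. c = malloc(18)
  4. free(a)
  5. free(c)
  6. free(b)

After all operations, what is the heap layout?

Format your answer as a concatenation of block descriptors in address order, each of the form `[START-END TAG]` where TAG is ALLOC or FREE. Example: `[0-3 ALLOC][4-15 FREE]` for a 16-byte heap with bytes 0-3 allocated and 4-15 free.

Op 1: a = malloc(3) -> a = 0; heap: [0-2 ALLOC][3-54 FREE]
Op 2: b = malloc(12) -> b = 3; heap: [0-2 ALLOC][3-14 ALLOC][15-54 FREE]
Op 3: c = malloc(18) -> c = 15; heap: [0-2 ALLOC][3-14 ALLOC][15-32 ALLOC][33-54 FREE]
Op 4: free(a) -> (freed a); heap: [0-2 FREE][3-14 ALLOC][15-32 ALLOC][33-54 FREE]
Op 5: free(c) -> (freed c); heap: [0-2 FREE][3-14 ALLOC][15-54 FREE]
Op 6: free(b) -> (freed b); heap: [0-54 FREE]

Answer: [0-54 FREE]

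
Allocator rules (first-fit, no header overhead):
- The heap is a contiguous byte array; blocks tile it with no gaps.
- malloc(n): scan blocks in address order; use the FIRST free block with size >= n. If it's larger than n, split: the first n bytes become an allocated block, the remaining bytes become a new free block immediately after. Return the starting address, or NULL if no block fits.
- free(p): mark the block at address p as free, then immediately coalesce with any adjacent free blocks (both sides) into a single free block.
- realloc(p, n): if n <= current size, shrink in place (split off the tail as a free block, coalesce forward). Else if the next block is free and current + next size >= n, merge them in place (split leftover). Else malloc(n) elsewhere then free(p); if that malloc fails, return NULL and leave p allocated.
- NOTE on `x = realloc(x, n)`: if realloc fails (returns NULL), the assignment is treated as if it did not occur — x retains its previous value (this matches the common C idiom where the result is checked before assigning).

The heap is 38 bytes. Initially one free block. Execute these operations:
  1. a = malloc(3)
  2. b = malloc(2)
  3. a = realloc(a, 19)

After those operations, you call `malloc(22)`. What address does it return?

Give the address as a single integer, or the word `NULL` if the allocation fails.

Answer: NULL

Derivation:
Op 1: a = malloc(3) -> a = 0; heap: [0-2 ALLOC][3-37 FREE]
Op 2: b = malloc(2) -> b = 3; heap: [0-2 ALLOC][3-4 ALLOC][5-37 FREE]
Op 3: a = realloc(a, 19) -> a = 5; heap: [0-2 FREE][3-4 ALLOC][5-23 ALLOC][24-37 FREE]
malloc(22): first-fit scan over [0-2 FREE][3-4 ALLOC][5-23 ALLOC][24-37 FREE] -> NULL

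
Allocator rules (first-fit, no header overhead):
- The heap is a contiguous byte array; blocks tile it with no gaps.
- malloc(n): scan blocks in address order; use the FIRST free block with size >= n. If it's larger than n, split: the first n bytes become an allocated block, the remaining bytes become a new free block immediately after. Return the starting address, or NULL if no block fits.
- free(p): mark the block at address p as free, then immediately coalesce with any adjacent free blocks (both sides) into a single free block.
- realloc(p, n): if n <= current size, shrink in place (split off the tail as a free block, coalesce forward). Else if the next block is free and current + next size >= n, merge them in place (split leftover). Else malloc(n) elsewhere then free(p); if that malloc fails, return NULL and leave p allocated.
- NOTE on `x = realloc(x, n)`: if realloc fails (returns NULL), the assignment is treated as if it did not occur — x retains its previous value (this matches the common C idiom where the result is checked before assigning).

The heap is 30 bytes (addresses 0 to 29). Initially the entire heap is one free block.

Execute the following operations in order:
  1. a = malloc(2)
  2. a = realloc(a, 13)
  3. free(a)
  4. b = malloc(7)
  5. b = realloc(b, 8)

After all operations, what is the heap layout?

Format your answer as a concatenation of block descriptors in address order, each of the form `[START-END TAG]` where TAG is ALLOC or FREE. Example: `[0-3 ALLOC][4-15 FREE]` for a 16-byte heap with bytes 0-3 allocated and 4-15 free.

Op 1: a = malloc(2) -> a = 0; heap: [0-1 ALLOC][2-29 FREE]
Op 2: a = realloc(a, 13) -> a = 0; heap: [0-12 ALLOC][13-29 FREE]
Op 3: free(a) -> (freed a); heap: [0-29 FREE]
Op 4: b = malloc(7) -> b = 0; heap: [0-6 ALLOC][7-29 FREE]
Op 5: b = realloc(b, 8) -> b = 0; heap: [0-7 ALLOC][8-29 FREE]

Answer: [0-7 ALLOC][8-29 FREE]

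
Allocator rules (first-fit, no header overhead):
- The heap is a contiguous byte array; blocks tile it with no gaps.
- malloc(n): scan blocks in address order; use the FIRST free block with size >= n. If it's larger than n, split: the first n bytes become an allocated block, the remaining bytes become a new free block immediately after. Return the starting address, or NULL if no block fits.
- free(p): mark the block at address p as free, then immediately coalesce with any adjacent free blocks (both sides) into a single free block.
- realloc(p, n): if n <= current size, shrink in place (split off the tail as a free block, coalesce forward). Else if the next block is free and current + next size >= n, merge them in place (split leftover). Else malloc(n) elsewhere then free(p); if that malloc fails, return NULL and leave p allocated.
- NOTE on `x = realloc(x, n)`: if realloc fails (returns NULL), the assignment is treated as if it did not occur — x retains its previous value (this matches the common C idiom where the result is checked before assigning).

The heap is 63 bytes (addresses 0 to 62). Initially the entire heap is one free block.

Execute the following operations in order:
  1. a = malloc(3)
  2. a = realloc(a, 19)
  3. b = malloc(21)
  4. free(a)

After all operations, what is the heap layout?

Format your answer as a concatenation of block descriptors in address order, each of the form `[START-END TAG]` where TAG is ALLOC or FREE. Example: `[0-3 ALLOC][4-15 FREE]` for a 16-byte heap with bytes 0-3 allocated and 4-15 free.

Op 1: a = malloc(3) -> a = 0; heap: [0-2 ALLOC][3-62 FREE]
Op 2: a = realloc(a, 19) -> a = 0; heap: [0-18 ALLOC][19-62 FREE]
Op 3: b = malloc(21) -> b = 19; heap: [0-18 ALLOC][19-39 ALLOC][40-62 FREE]
Op 4: free(a) -> (freed a); heap: [0-18 FREE][19-39 ALLOC][40-62 FREE]

Answer: [0-18 FREE][19-39 ALLOC][40-62 FREE]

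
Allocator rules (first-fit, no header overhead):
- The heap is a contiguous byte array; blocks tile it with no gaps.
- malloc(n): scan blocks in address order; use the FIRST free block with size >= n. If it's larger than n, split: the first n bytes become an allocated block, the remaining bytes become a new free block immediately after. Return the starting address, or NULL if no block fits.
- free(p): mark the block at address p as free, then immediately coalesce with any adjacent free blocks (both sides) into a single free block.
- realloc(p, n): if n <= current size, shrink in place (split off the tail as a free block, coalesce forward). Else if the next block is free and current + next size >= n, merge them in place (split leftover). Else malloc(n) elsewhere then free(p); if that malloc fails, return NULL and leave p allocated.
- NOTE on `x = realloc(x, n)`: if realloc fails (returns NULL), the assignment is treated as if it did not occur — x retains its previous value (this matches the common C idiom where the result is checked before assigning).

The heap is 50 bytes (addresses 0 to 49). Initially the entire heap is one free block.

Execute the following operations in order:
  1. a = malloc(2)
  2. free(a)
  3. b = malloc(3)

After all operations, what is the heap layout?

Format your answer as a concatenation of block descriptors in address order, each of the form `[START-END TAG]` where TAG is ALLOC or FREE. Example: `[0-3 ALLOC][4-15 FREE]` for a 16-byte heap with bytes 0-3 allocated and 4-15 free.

Op 1: a = malloc(2) -> a = 0; heap: [0-1 ALLOC][2-49 FREE]
Op 2: free(a) -> (freed a); heap: [0-49 FREE]
Op 3: b = malloc(3) -> b = 0; heap: [0-2 ALLOC][3-49 FREE]

Answer: [0-2 ALLOC][3-49 FREE]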